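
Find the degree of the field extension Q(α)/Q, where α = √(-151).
[Q(α):Q] = 2

[Q(α):Q] equals the degree of the minimal polynomial of α. Here α^2 = -151 and x^2 + 151 is irreducible (d = -151 is squarefree, ≠ 1, hence not a square), so deg(m_α) = 2. Thus [Q(α):Q] = 2.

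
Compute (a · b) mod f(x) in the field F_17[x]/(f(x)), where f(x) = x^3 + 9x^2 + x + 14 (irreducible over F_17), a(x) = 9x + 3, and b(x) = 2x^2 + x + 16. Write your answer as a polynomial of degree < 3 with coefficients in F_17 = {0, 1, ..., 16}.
a · b ≡ 6x^2 + 10x (mod f(x))

Multiply in F_17[x]: a(x)·b(x) = (9x + 3)·(2x^2 + x + 16) = x^3 + 15x^2 + 11x + 14. This has degree ≥ 3, so divide by f(x) over F_17: x^3 + 15x^2 + 11x + 14 = (1)·(x^3 + 9x^2 + x + 14) + (6x^2 + 10x). Hence a·b ≡ 6x^2 + 10x (mod f). (F_17[x]/(f) is a field with 17^3 = 4913 elements since f is irreducible of degree 3.)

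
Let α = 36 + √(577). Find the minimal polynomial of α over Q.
m_α(x) = x^2 - 72x + 719

From α - 36 = √(577), squaring gives (α - 36)^2 = 577, i.e. α^2 - 72α + 1296 = 577, so α^2 - 72α + 719 = 0. The discriminant of x^2 - 72x + 719 is (-72)^2 - 4·(719) = 5184 - 2876 = 2308, and 4·(577) is not a perfect square in Q since 577 is squarefree and ≠ 1. Hence x^2 - 72x + 719 is irreducible over Q and is the minimal polynomial of α.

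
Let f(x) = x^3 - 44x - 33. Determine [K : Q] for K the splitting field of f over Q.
[K : Q] = 6

By the rational root test, any rational root of the monic integer polynomial f(x) = x^3 - 44x - 33 must be an integer dividing the constant term -33, i.e. one of ±{1, 3, 11, 33}. Evaluating: f(1) = -76, f(-1) = 10, f(3) = -138, f(-3) = 72, f(11) = 814, f(-11) = -880, f(33) = 34452, f(-33) = -34518; none is 0, so f has no rational root and is therefore irreducible over Q (a cubic with no linear factor over a field is irreducible). For an irreducible cubic, the Galois group is A_3 or S_3 according as the discriminant disc(f) = -4a^3 - 27b^2 = -4·(-44)^3 - 27·(-33)^2 = 311333 is or is not a square in Q. Here disc(f) = 311333 is not a perfect square in Q, so the Galois group of f over Q is not contained in A_3 and must be all of S_3. The splitting field has degree |S_3| = 6 over Q, so [K : Q] = 6.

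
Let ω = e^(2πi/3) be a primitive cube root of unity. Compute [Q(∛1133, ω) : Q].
[Q(∛1133, ω) : Q] = 6

[Q(∛1133):Q] = 3 (min poly x^3 - 1133, irreducible since 1133 is not a perfect cube). [Q(ω):Q] = 2 (min poly x^2 + x + 1). Since Q(∛1133) ⊂ R and ω ∉ R, we have ω ∉ Q(∛1133), so x^2 + x + 1 remains irreducible over Q(∛1133) and [Q(∛1133, ω) : Q(∛1133)] = 2. By the tower law, [Q(∛1133, ω) : Q] = 3 · 2 = 6. (In fact Q(∛1133, ω) is the splitting field of x^3 - 1133 over Q.)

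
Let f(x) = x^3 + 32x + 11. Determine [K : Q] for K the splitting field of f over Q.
[K : Q] = 6

By the rational root test, any rational root of the monic integer polynomial f(x) = x^3 + 32x + 11 must be an integer dividing the constant term 11, i.e. one of ±{1, 11}. Evaluating: f(1) = 44, f(-1) = -22, f(11) = 1694, f(-11) = -1672; none is 0, so f has no rational root and is therefore irreducible over Q (a cubic with no linear factor over a field is irreducible). For an irreducible cubic, the Galois group is A_3 or S_3 according as the discriminant disc(f) = -4a^3 - 27b^2 = -4·(32)^3 - 27·(11)^2 = -134339 is or is not a square in Q. Here disc(f) = -134339 is not a perfect square in Q, so the Galois group of f over Q is not contained in A_3 and must be all of S_3. The splitting field has degree |S_3| = 6 over Q, so [K : Q] = 6.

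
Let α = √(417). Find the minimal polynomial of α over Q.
m_α(x) = x^2 - 417

α satisfies α^2 - 417 = 0, so x^2 - 417 annihilates α. Since d = 417 is squarefree and ≠ 1, it is not a perfect square in Q, so x^2 - 417 has no rational root and is therefore irreducible over Q (a degree-2 polynomial over a field is irreducible iff it has no root). Hence m_α(x) = x^2 - 417.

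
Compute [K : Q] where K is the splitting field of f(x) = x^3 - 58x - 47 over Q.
[K : Q] = 6

By the rational root test, any rational root of the monic integer polynomial f(x) = x^3 - 58x - 47 must be an integer dividing the constant term -47, i.e. one of ±{1, 47}. Evaluating: f(1) = -104, f(-1) = 10, f(47) = 101050, f(-47) = -101144; none is 0, so f has no rational root and is therefore irreducible over Q (a cubic with no linear factor over a field is irreducible). For an irreducible cubic, the Galois group is A_3 or S_3 according as the discriminant disc(f) = -4a^3 - 27b^2 = -4·(-58)^3 - 27·(-47)^2 = 720805 is or is not a square in Q. Here disc(f) = 720805 is not a perfect square in Q, so the Galois group of f over Q is not contained in A_3 and must be all of S_3. The splitting field has degree |S_3| = 6 over Q, so [K : Q] = 6.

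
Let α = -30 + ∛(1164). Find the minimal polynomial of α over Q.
m_α(x) = x^3 + 90x^2 + 2700x + 25836

Set β = α + 30 = ∛(1164), so β^3 = 1164. Then (α + 30)^3 - 1164 = 0, i.e. α is a root of g(x) = (x + 30)^3 - 1164 = x^3 + 90x^2 + 2700x + 25836. Since g(x) = h(x + 30) where h(x) = x^3 - 1164, and h is irreducible over Q (because 1164 is not a perfect cube, so h has no rational root, and a monic cubic with no rational root is irreducible), g is also irreducible (irreducibility is preserved under the substitution x → x + 30). Hence m_α(x) = x^3 + 90x^2 + 2700x + 25836.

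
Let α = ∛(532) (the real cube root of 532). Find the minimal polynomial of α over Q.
m_α(x) = x^3 - 532

α satisfies α^3 = 532, so x^3 - 532 annihilates α. By the rational root test, a rational root p/q (in lowest terms) of x^3 - 532 would satisfy p^3 = 532 q^3, forcing q = 1 and p^3 = 532; but 532 is not a perfect cube, contradiction. A monic cubic over Q with no rational root is irreducible (any nontrivial factorization would include a linear factor). Hence x^3 - 532 is the minimal polynomial of α, and in particular [Q(α):Q] = 3.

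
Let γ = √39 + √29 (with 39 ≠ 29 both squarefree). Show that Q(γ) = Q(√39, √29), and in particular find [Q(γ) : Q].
[Q(γ) : Q] = 4 (equivalently, Q(γ) = Q(√39, √29))

Obviously Q(γ) ⊆ Q(√39, √29), and [Q(√39, √29):Q] = 4 (since 39, 29 are distinct squarefree integers > 1 with 1131 not a perfect square). To show equality we compute the minimal polynomial of γ. From γ = √39 + √29: γ^2 = 39 + 2√(1131) + 29 = 68 + 2√(1131), so γ^2 - 68 = 2√(1131); squaring, (γ^2 - 68)^2 = 4·1131, i.e. γ^4 - 136γ^2 + 4624 - 4524 = 0, i.e. γ^4 - 136γ^2 + 100 = 0. So γ is a root of x^4 - 136x^2 + 100. This polynomial is irreducible over Q: it has no rational root (each ±√39 ± √29 is irrational), and any factorization into two quadratics over Q would force √(1131) ∈ Q (pairing opposite roots) or √39, √29 ∈ Q (other pairings), all impossible. Hence [Q(γ):Q] = 4 = [Q(√39, √29):Q], so Q(γ) = Q(√39, √29).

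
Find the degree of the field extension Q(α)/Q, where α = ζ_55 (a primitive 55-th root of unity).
[Q(α):Q] = 40

The minimal polynomial of ζ_55 over Q is the 55-th cyclotomic polynomial Φ_55(x), which is irreducible over Q and has degree φ(55) = 40. Hence [Q(α):Q] = φ(55) = 40.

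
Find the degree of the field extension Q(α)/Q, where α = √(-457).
[Q(α):Q] = 2

[Q(α):Q] equals the degree of the minimal polynomial of α. Here α^2 = -457 and x^2 + 457 is irreducible (d = -457 is squarefree, ≠ 1, hence not a square), so deg(m_α) = 2. Thus [Q(α):Q] = 2.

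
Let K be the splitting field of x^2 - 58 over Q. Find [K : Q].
[K : Q] = 2

f(x) = x^2 - 58 factors as (x - √58)(x + √58). The splitting field is K = Q(√58). Since 58 is squarefree and > 1, it is not a perfect square, so x^2 - 58 is irreducible over Q and [Q(√58) : Q] = 2. Hence [K : Q] = 2.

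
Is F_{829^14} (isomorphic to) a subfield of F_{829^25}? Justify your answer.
No: F_{829^14} is not a subfield of F_{829^25}

F_{p^m} embeds in F_{p^n} iff m | n. Here 14 ∤ 25 (since 25 = 1·14 + 11 with remainder 11 ≠ 0), so F_{829^14} is not a subfield of F_{829^25}. Equivalently: if it were, the tower law would give 14 = [F_{829^14}:F_829] dividing [F_{829^25}:F_829] = 25, contradiction.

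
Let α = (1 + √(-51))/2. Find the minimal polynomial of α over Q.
m_α(x) = x^2 - x + 13

From 2α - 1 = √(-51), squaring gives (2α - 1)^2 = -51, i.e. 4α^2 - 4α + 1 = -51, so α^2 - α + (1 + 51)/4 = 0. Since -51 ≡ 1 (mod 4), (1 + 51)/4 = 13 ∈ Z. The polynomial x^2 - x + 13 has discriminant 1 - 4·(13) = -51, which is not a perfect square in Q (d = -51 is squarefree and ≠ 1), so x^2 - x + 13 is irreducible over Q. It is the minimal polynomial of α.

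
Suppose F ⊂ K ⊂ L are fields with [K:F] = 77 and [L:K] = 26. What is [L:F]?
[L:F] = 2002

The tower law says that for any tower of field extensions F ⊂ K ⊂ L with finite degrees, [L:F] = [L:K] · [K:F]. Here this gives [L:F] = 26 · 77 = 2002.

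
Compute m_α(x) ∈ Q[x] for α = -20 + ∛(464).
m_α(x) = x^3 + 60x^2 + 1200x + 7536

Set β = α + 20 = ∛(464), so β^3 = 464. Then (α + 20)^3 - 464 = 0, i.e. α is a root of g(x) = (x + 20)^3 - 464 = x^3 + 60x^2 + 1200x + 7536. Since g(x) = h(x + 20) where h(x) = x^3 - 464, and h is irreducible over Q (because 464 is not a perfect cube, so h has no rational root, and a monic cubic with no rational root is irreducible), g is also irreducible (irreducibility is preserved under the substitution x → x + 20). Hence m_α(x) = x^3 + 60x^2 + 1200x + 7536.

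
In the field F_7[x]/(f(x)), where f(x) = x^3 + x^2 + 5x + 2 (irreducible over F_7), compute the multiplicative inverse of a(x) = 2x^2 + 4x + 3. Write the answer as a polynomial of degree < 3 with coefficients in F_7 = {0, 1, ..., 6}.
a(x)^(-1) ≡ 6x^2 + 6x (mod f(x))

Since f is irreducible over F_7, F_7[x]/(f) is a field and a(x) ≠ 0 has an inverse. Apply the extended Euclidean algorithm to f(x) and a(x) in F_7[x]: f(x) = (4x + 3)·a(x) + (2x);  a(x) = (x + 2)·(2x) + (3). The last nonzero remainder is the constant 3 = gcd(f, a) in F_7. Back-substituting through the division chain expresses 3 = s(x)·a(x) + t(x)·f(x) with s(x) ≡ 4x^2 + 4x (mod f), so (4x^2 + 4x)·a(x) ≡ 3 (mod f). Multiplying by 3^(-1) ≡ 5 in F_7 gives a(x)^(-1) ≡ 5·(4x^2 + 4x) ≡ 6x^2 + 6x (mod f). Check: (2x^2 + 4x + 3)·(6x^2 + 6x) = 5x^4 + x^3 + 4x ≡ 1 (mod x^3 + x^2 + 5x + 2).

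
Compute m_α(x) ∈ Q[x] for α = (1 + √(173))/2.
m_α(x) = x^2 - x - 43

From 2α - 1 = √(173), squaring gives (2α - 1)^2 = 173, i.e. 4α^2 - 4α + 1 = 173, so α^2 - α + (1 - 173)/4 = 0. Since 173 ≡ 1 (mod 4), (1 - 173)/4 = -43 ∈ Z. The polynomial x^2 - x - 43 has discriminant 1 - 4·(-43) = 173, which is not a perfect square in Q (d = 173 is squarefree and ≠ 1), so x^2 - x - 43 is irreducible over Q. It is the minimal polynomial of α.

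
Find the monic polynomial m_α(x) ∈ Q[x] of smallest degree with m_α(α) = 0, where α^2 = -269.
m_α(x) = x^2 + 269

α satisfies α^2 + 269 = 0, so x^2 + 269 annihilates α. Since d = -269 is squarefree and ≠ 1, it is not a perfect square in Q, so x^2 + 269 has no rational root and is therefore irreducible over Q (a degree-2 polynomial over a field is irreducible iff it has no root). Hence m_α(x) = x^2 + 269.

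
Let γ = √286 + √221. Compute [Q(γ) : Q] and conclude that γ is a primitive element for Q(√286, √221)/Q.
[Q(γ) : Q] = 4 (equivalently, Q(γ) = Q(√286, √221))

Obviously Q(γ) ⊆ Q(√286, √221), and [Q(√286, √221):Q] = 4 (since 286, 221 are distinct squarefree integers > 1 with 63206 not a perfect square). To show equality we compute the minimal polynomial of γ. From γ = √286 + √221: γ^2 = 286 + 2√(63206) + 221 = 507 + 2√(63206), so γ^2 - 507 = 2√(63206); squaring, (γ^2 - 507)^2 = 4·63206, i.e. γ^4 - 1014γ^2 + 257049 - 252824 = 0, i.e. γ^4 - 1014γ^2 + 4225 = 0. So γ is a root of x^4 - 1014x^2 + 4225. This polynomial is irreducible over Q: it has no rational root (each ±√286 ± √221 is irrational), and any factorization into two quadratics over Q would force √(63206) ∈ Q (pairing opposite roots) or √286, √221 ∈ Q (other pairings), all impossible. Hence [Q(γ):Q] = 4 = [Q(√286, √221):Q], so Q(γ) = Q(√286, √221).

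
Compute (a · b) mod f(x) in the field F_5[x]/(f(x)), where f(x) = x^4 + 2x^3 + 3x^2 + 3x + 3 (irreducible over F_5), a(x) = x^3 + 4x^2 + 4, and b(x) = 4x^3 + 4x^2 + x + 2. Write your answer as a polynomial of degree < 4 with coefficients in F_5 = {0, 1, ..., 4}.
a · b ≡ 2x^3 + 3x^2 (mod f(x))

Multiply in F_5[x]: a(x)·b(x) = (x^3 + 4x^2 + 4)·(4x^3 + 4x^2 + x + 2) = 4x^6 + 2x^4 + 2x^3 + 4x^2 + 4x + 3. This has degree ≥ 4, so divide by f(x) over F_5: 4x^6 + 2x^4 + 2x^3 + 4x^2 + 4x + 3 = (4x^2 + 2x + 1)·(x^4 + 2x^3 + 3x^2 + 3x + 3) + (2x^3 + 3x^2). Hence a·b ≡ 2x^3 + 3x^2 (mod f). (F_5[x]/(f) is a field with 5^4 = 625 elements since f is irreducible of degree 4.)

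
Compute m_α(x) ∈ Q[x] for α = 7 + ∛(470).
m_α(x) = x^3 - 21x^2 + 147x - 813

Set β = α - 7 = ∛(470), so β^3 = 470. Then (α - 7)^3 - 470 = 0, i.e. α is a root of g(x) = (x - 7)^3 - 470 = x^3 - 21x^2 + 147x - 813. Since g(x) = h(x - 7) where h(x) = x^3 - 470, and h is irreducible over Q (because 470 is not a perfect cube, so h has no rational root, and a monic cubic with no rational root is irreducible), g is also irreducible (irreducibility is preserved under the substitution x → x - 7). Hence m_α(x) = x^3 - 21x^2 + 147x - 813.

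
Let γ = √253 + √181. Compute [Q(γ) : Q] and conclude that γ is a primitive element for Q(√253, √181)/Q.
[Q(γ) : Q] = 4 (equivalently, Q(γ) = Q(√253, √181))

Obviously Q(γ) ⊆ Q(√253, √181), and [Q(√253, √181):Q] = 4 (since 253, 181 are distinct squarefree integers > 1 with 45793 not a perfect square). To show equality we compute the minimal polynomial of γ. From γ = √253 + √181: γ^2 = 253 + 2√(45793) + 181 = 434 + 2√(45793), so γ^2 - 434 = 2√(45793); squaring, (γ^2 - 434)^2 = 4·45793, i.e. γ^4 - 868γ^2 + 188356 - 183172 = 0, i.e. γ^4 - 868γ^2 + 5184 = 0. So γ is a root of x^4 - 868x^2 + 5184. This polynomial is irreducible over Q: it has no rational root (each ±√253 ± √181 is irrational), and any factorization into two quadratics over Q would force √(45793) ∈ Q (pairing opposite roots) or √253, √181 ∈ Q (other pairings), all impossible. Hence [Q(γ):Q] = 4 = [Q(√253, √181):Q], so Q(γ) = Q(√253, √181).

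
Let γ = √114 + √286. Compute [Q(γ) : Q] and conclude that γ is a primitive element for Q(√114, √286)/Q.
[Q(γ) : Q] = 4 (equivalently, Q(γ) = Q(√114, √286))

Obviously Q(γ) ⊆ Q(√114, √286), and [Q(√114, √286):Q] = 4 (since 114, 286 are distinct squarefree integers > 1 with 32604 not a perfect square). To show equality we compute the minimal polynomial of γ. From γ = √114 + √286: γ^2 = 114 + 2√(32604) + 286 = 400 + 2√(32604), so γ^2 - 400 = 2√(32604); squaring, (γ^2 - 400)^2 = 4·32604, i.e. γ^4 - 800γ^2 + 160000 - 130416 = 0, i.e. γ^4 - 800γ^2 + 29584 = 0. So γ is a root of x^4 - 800x^2 + 29584. This polynomial is irreducible over Q: it has no rational root (each ±√114 ± √286 is irrational), and any factorization into two quadratics over Q would force √(32604) ∈ Q (pairing opposite roots) or √114, √286 ∈ Q (other pairings), all impossible. Hence [Q(γ):Q] = 4 = [Q(√114, √286):Q], so Q(γ) = Q(√114, √286).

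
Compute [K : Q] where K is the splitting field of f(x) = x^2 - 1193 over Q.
[K : Q] = 2

f(x) = x^2 - 1193 factors as (x - √1193)(x + √1193). The splitting field is K = Q(√1193). Since 1193 is squarefree and > 1, it is not a perfect square, so x^2 - 1193 is irreducible over Q and [Q(√1193) : Q] = 2. Hence [K : Q] = 2.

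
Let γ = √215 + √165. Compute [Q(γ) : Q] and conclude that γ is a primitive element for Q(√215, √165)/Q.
[Q(γ) : Q] = 4 (equivalently, Q(γ) = Q(√215, √165))

Obviously Q(γ) ⊆ Q(√215, √165), and [Q(√215, √165):Q] = 4 (since 215, 165 are distinct squarefree integers > 1 with 35475 not a perfect square). To show equality we compute the minimal polynomial of γ. From γ = √215 + √165: γ^2 = 215 + 2√(35475) + 165 = 380 + 2√(35475), so γ^2 - 380 = 2√(35475); squaring, (γ^2 - 380)^2 = 4·35475, i.e. γ^4 - 760γ^2 + 144400 - 141900 = 0, i.e. γ^4 - 760γ^2 + 2500 = 0. So γ is a root of x^4 - 760x^2 + 2500. This polynomial is irreducible over Q: it has no rational root (each ±√215 ± √165 is irrational), and any factorization into two quadratics over Q would force √(35475) ∈ Q (pairing opposite roots) or √215, √165 ∈ Q (other pairings), all impossible. Hence [Q(γ):Q] = 4 = [Q(√215, √165):Q], so Q(γ) = Q(√215, √165).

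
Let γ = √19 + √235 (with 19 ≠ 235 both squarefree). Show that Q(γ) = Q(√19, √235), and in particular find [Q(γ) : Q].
[Q(γ) : Q] = 4 (equivalently, Q(γ) = Q(√19, √235))

Obviously Q(γ) ⊆ Q(√19, √235), and [Q(√19, √235):Q] = 4 (since 19, 235 are distinct squarefree integers > 1 with 4465 not a perfect square). To show equality we compute the minimal polynomial of γ. From γ = √19 + √235: γ^2 = 19 + 2√(4465) + 235 = 254 + 2√(4465), so γ^2 - 254 = 2√(4465); squaring, (γ^2 - 254)^2 = 4·4465, i.e. γ^4 - 508γ^2 + 64516 - 17860 = 0, i.e. γ^4 - 508γ^2 + 46656 = 0. So γ is a root of x^4 - 508x^2 + 46656. This polynomial is irreducible over Q: it has no rational root (each ±√19 ± √235 is irrational), and any factorization into two quadratics over Q would force √(4465) ∈ Q (pairing opposite roots) or √19, √235 ∈ Q (other pairings), all impossible. Hence [Q(γ):Q] = 4 = [Q(√19, √235):Q], so Q(γ) = Q(√19, √235).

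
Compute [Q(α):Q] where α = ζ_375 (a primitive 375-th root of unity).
[Q(α):Q] = 200

The minimal polynomial of ζ_375 over Q is the 375-th cyclotomic polynomial Φ_375(x), which is irreducible over Q and has degree φ(375) = 200. Hence [Q(α):Q] = φ(375) = 200.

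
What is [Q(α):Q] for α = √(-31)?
[Q(α):Q] = 2

[Q(α):Q] equals the degree of the minimal polynomial of α. Here α^2 = -31 and x^2 + 31 is irreducible (d = -31 is squarefree, ≠ 1, hence not a square), so deg(m_α) = 2. Thus [Q(α):Q] = 2.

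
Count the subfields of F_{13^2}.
F_{13^2} has 2 subfields

The subfields of F_{p^n} are exactly the fields F_{p^d} for d | n (each is the fixed field of the unique index-d subgroup of Gal(F_{p^n}/F_p) ≅ Z/nZ). The divisors of n = 2 are {1, 2}, giving 2 subfields: F_{13^1}, F_{13^2}.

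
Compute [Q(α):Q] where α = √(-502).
[Q(α):Q] = 2

[Q(α):Q] equals the degree of the minimal polynomial of α. Here α^2 = -502 and x^2 + 502 is irreducible (d = -502 is squarefree, ≠ 1, hence not a square), so deg(m_α) = 2. Thus [Q(α):Q] = 2.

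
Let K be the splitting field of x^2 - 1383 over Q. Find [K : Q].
[K : Q] = 2

f(x) = x^2 - 1383 factors as (x - √1383)(x + √1383). The splitting field is K = Q(√1383). Since 1383 is squarefree and > 1, it is not a perfect square, so x^2 - 1383 is irreducible over Q and [Q(√1383) : Q] = 2. Hence [K : Q] = 2.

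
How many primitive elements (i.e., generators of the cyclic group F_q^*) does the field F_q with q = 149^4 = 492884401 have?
There are φ(492884400) = 120176640 primitive elements

F_q^* is cyclic of order q - 1 = 492884400. A cyclic group of order m has exactly φ(m) generators. Here m = 492884400 = 2^4 · 3 · 5^2 · 17 · 37 · 653, so the number of primitive elements is φ(492884400) = 120176640.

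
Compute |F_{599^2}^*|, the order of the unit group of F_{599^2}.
|F_{599^2}^*| = 358800

F_{599^2} has 599^2 = 358801 elements; its multiplicative group consists of all nonzero elements, so |F_{599^2}^*| = 358801 - 1 = 358800. (It is cyclic since any finite subgroup of the multiplicative group of a field is cyclic.)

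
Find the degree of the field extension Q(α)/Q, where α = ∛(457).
[Q(α):Q] = 3

The minimal polynomial of α is x^3 - 457, irreducible over Q since 457 is not a perfect cube (so x^3 - 457 has no rational root). Hence [Q(α):Q] = deg(m_α) = 3.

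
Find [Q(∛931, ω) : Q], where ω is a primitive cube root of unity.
[Q(∛931, ω) : Q] = 6

[Q(∛931):Q] = 3 (min poly x^3 - 931, irreducible since 931 is not a perfect cube). [Q(ω):Q] = 2 (min poly x^2 + x + 1). Since Q(∛931) ⊂ R and ω ∉ R, we have ω ∉ Q(∛931), so x^2 + x + 1 remains irreducible over Q(∛931) and [Q(∛931, ω) : Q(∛931)] = 2. By the tower law, [Q(∛931, ω) : Q] = 3 · 2 = 6. (In fact Q(∛931, ω) is the splitting field of x^3 - 931 over Q.)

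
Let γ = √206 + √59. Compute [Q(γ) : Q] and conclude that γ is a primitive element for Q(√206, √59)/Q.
[Q(γ) : Q] = 4 (equivalently, Q(γ) = Q(√206, √59))

Obviously Q(γ) ⊆ Q(√206, √59), and [Q(√206, √59):Q] = 4 (since 206, 59 are distinct squarefree integers > 1 with 12154 not a perfect square). To show equality we compute the minimal polynomial of γ. From γ = √206 + √59: γ^2 = 206 + 2√(12154) + 59 = 265 + 2√(12154), so γ^2 - 265 = 2√(12154); squaring, (γ^2 - 265)^2 = 4·12154, i.e. γ^4 - 530γ^2 + 70225 - 48616 = 0, i.e. γ^4 - 530γ^2 + 21609 = 0. So γ is a root of x^4 - 530x^2 + 21609. This polynomial is irreducible over Q: it has no rational root (each ±√206 ± √59 is irrational), and any factorization into two quadratics over Q would force √(12154) ∈ Q (pairing opposite roots) or √206, √59 ∈ Q (other pairings), all impossible. Hence [Q(γ):Q] = 4 = [Q(√206, √59):Q], so Q(γ) = Q(√206, √59).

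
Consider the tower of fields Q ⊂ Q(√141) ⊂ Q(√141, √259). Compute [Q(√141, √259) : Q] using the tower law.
[Q(√141, √259) : Q] = 4

[Q(√141):Q] = 2 (min poly x^2 - 141, irreducible since 141 is squarefree > 1). For the top step, suppose √259 ∈ Q(√141), say √259 = c + d√141 with c, d ∈ Q. Squaring: 259 = c^2 + 141d^2 + 2cd√141. Since √141 ∉ Q this forces 2cd = 0. If d = 0 then √259 = c ∈ Q, contradicting 259 squarefree > 1. If c = 0 then 259 = 141d^2, so 141·259 = (141d)^2 is a perfect square in Q — but 141·259 = 36519 is not a perfect square (since 141 and 259 are distinct squarefree integers). Contradiction. Hence √259 ∉ Q(√141), so x^2 - 259 stays irreducible over Q(√141) and [Q(√141, √259) : Q(√141)] = 2. By the tower law, [Q(√141, √259) : Q] = 2 · 2 = 4.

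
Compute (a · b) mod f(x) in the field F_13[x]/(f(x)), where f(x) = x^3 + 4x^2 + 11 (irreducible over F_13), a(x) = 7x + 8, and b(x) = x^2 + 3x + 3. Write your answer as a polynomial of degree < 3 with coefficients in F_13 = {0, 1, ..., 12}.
a · b ≡ x^2 + 6x + 12 (mod f(x))

Multiply in F_13[x]: a(x)·b(x) = (7x + 8)·(x^2 + 3x + 3) = 7x^3 + 3x^2 + 6x + 11. This has degree ≥ 3, so divide by f(x) over F_13: 7x^3 + 3x^2 + 6x + 11 = (7)·(x^3 + 4x^2 + 11) + (x^2 + 6x + 12). Hence a·b ≡ x^2 + 6x + 12 (mod f). (F_13[x]/(f) is a field with 13^3 = 2197 elements since f is irreducible of degree 3.)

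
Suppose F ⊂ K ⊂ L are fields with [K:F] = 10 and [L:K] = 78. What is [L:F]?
[L:F] = 780

The tower law says that for any tower of field extensions F ⊂ K ⊂ L with finite degrees, [L:F] = [L:K] · [K:F]. Here this gives [L:F] = 78 · 10 = 780.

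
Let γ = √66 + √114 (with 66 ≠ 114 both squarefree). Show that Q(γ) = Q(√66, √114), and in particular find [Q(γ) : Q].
[Q(γ) : Q] = 4 (equivalently, Q(γ) = Q(√66, √114))

Obviously Q(γ) ⊆ Q(√66, √114), and [Q(√66, √114):Q] = 4 (since 66, 114 are distinct squarefree integers > 1 with 7524 not a perfect square). To show equality we compute the minimal polynomial of γ. From γ = √66 + √114: γ^2 = 66 + 2√(7524) + 114 = 180 + 2√(7524), so γ^2 - 180 = 2√(7524); squaring, (γ^2 - 180)^2 = 4·7524, i.e. γ^4 - 360γ^2 + 32400 - 30096 = 0, i.e. γ^4 - 360γ^2 + 2304 = 0. So γ is a root of x^4 - 360x^2 + 2304. This polynomial is irreducible over Q: it has no rational root (each ±√66 ± √114 is irrational), and any factorization into two quadratics over Q would force √(7524) ∈ Q (pairing opposite roots) or √66, √114 ∈ Q (other pairings), all impossible. Hence [Q(γ):Q] = 4 = [Q(√66, √114):Q], so Q(γ) = Q(√66, √114).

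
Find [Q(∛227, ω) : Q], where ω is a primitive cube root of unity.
[Q(∛227, ω) : Q] = 6

[Q(∛227):Q] = 3 (min poly x^3 - 227, irreducible since 227 is not a perfect cube). [Q(ω):Q] = 2 (min poly x^2 + x + 1). Since Q(∛227) ⊂ R and ω ∉ R, we have ω ∉ Q(∛227), so x^2 + x + 1 remains irreducible over Q(∛227) and [Q(∛227, ω) : Q(∛227)] = 2. By the tower law, [Q(∛227, ω) : Q] = 3 · 2 = 6. (In fact Q(∛227, ω) is the splitting field of x^3 - 227 over Q.)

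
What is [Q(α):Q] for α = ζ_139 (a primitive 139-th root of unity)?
[Q(α):Q] = 138

The minimal polynomial of ζ_139 over Q is the 139-th cyclotomic polynomial Φ_139(x), which is irreducible over Q and has degree φ(139) = 138. Hence [Q(α):Q] = φ(139) = 138.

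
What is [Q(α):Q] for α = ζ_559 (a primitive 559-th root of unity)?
[Q(α):Q] = 504

The minimal polynomial of ζ_559 over Q is the 559-th cyclotomic polynomial Φ_559(x), which is irreducible over Q and has degree φ(559) = 504. Hence [Q(α):Q] = φ(559) = 504.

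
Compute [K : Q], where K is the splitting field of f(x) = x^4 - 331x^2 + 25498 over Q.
[K : Q] = 4

Solving the quadratic in x^2: x^2 = (331 ± √(331^2 - 4·25498))/2 = (331 ± √7569)/2 = (331 ± 87)/2, giving x^2 = 122 or x^2 = 209. So f(x) = (x^2 - 122)(x^2 - 209) and the roots of f are ±√122, ±√209. Hence the splitting field is K = Q(√122, √209). Since 122 and 209 are distinct squarefree integers > 1, their product 25498 is not a perfect square, so √209 ∉ Q(√122). By the tower law [K:Q] = [Q(√122,√209):Q(√122)] · [Q(√122):Q] = 2 · 2 = 4.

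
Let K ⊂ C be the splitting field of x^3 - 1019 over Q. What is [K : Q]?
[K : Q] = 6

The roots of x^3 - 1019 are ∛1019, ω∛1019, ω^2∛1019 where ω = e^(2πi/3) is a primitive cube root of unity, so K = Q(∛1019, ω). Now [Q(∛1019):Q] = 3 (since 1019 is not a perfect cube, x^3 - 1019 is irreducible) and [Q(ω):Q] = 2. Both 2 and 3 divide [K:Q], and [K:Q] ≤ 3·2 = 6, so [K:Q] = 6. (Equivalently: Q(∛1019) ⊂ R but ω ∉ R, so [K : Q(∛1019)] = 2.)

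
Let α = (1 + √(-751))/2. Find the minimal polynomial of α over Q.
m_α(x) = x^2 - x + 188

From 2α - 1 = √(-751), squaring gives (2α - 1)^2 = -751, i.e. 4α^2 - 4α + 1 = -751, so α^2 - α + (1 + 751)/4 = 0. Since -751 ≡ 1 (mod 4), (1 + 751)/4 = 188 ∈ Z. The polynomial x^2 - x + 188 has discriminant 1 - 4·(188) = -751, which is not a perfect square in Q (d = -751 is squarefree and ≠ 1), so x^2 - x + 188 is irreducible over Q. It is the minimal polynomial of α.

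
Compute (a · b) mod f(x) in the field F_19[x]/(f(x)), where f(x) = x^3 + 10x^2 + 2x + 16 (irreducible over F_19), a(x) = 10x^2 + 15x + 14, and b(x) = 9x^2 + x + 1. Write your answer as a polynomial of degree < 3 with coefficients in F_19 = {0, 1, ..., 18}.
a · b ≡ 16x^2 + 4x + 10 (mod f(x))

Multiply in F_19[x]: a(x)·b(x) = (10x^2 + 15x + 14)·(9x^2 + x + 1) = 14x^4 + 12x^3 + 18x^2 + 10x + 14. This has degree ≥ 3, so divide by f(x) over F_19: 14x^4 + 12x^3 + 18x^2 + 10x + 14 = (14x + 5)·(x^3 + 10x^2 + 2x + 16) + (16x^2 + 4x + 10). Hence a·b ≡ 16x^2 + 4x + 10 (mod f). (F_19[x]/(f) is a field with 19^3 = 6859 elements since f is irreducible of degree 3.)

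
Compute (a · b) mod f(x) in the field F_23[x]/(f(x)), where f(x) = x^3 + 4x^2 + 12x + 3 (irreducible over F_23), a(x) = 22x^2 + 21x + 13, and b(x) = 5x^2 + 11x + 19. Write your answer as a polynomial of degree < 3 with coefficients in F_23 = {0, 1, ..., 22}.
a · b ≡ 19x^2 + 17x + 20 (mod f(x))

Multiply in F_23[x]: a(x)·b(x) = (22x^2 + 21x + 13)·(5x^2 + 11x + 19) = 18x^4 + 2x^3 + x^2 + 13x + 17. This has degree ≥ 3, so divide by f(x) over F_23: 18x^4 + 2x^3 + x^2 + 13x + 17 = (18x + 22)·(x^3 + 4x^2 + 12x + 3) + (19x^2 + 17x + 20). Hence a·b ≡ 19x^2 + 17x + 20 (mod f). (F_23[x]/(f) is a field with 23^3 = 12167 elements since f is irreducible of degree 3.)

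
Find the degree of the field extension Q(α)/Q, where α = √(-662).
[Q(α):Q] = 2

[Q(α):Q] equals the degree of the minimal polynomial of α. Here α^2 = -662 and x^2 + 662 is irreducible (d = -662 is squarefree, ≠ 1, hence not a square), so deg(m_α) = 2. Thus [Q(α):Q] = 2.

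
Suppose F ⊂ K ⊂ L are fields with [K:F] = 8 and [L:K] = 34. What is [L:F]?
[L:F] = 272

The tower law says that for any tower of field extensions F ⊂ K ⊂ L with finite degrees, [L:F] = [L:K] · [K:F]. Here this gives [L:F] = 34 · 8 = 272.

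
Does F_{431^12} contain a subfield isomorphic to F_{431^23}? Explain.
No: F_{431^23} is not a subfield of F_{431^12}

F_{p^m} embeds in F_{p^n} iff m | n. Here 23 ∤ 12 (since 12 = 0·23 + 12 with remainder 12 ≠ 0), so F_{431^23} is not a subfield of F_{431^12}. Equivalently: if it were, the tower law would give 23 = [F_{431^23}:F_431] dividing [F_{431^12}:F_431] = 12, contradiction.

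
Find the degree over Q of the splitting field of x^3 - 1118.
[K : Q] = 6

The roots of x^3 - 1118 are ∛1118, ω∛1118, ω^2∛1118 where ω = e^(2πi/3) is a primitive cube root of unity, so K = Q(∛1118, ω). Now [Q(∛1118):Q] = 3 (since 1118 is not a perfect cube, x^3 - 1118 is irreducible) and [Q(ω):Q] = 2. Both 2 and 3 divide [K:Q], and [K:Q] ≤ 3·2 = 6, so [K:Q] = 6. (Equivalently: Q(∛1118) ⊂ R but ω ∉ R, so [K : Q(∛1118)] = 2.)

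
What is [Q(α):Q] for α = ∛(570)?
[Q(α):Q] = 3

The minimal polynomial of α is x^3 - 570, irreducible over Q since 570 is not a perfect cube (so x^3 - 570 has no rational root). Hence [Q(α):Q] = deg(m_α) = 3.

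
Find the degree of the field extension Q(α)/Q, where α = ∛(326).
[Q(α):Q] = 3

The minimal polynomial of α is x^3 - 326, irreducible over Q since 326 is not a perfect cube (so x^3 - 326 has no rational root). Hence [Q(α):Q] = deg(m_α) = 3.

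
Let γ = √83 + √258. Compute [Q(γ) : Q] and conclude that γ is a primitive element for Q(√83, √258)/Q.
[Q(γ) : Q] = 4 (equivalently, Q(γ) = Q(√83, √258))

Obviously Q(γ) ⊆ Q(√83, √258), and [Q(√83, √258):Q] = 4 (since 83, 258 are distinct squarefree integers > 1 with 21414 not a perfect square). To show equality we compute the minimal polynomial of γ. From γ = √83 + √258: γ^2 = 83 + 2√(21414) + 258 = 341 + 2√(21414), so γ^2 - 341 = 2√(21414); squaring, (γ^2 - 341)^2 = 4·21414, i.e. γ^4 - 682γ^2 + 116281 - 85656 = 0, i.e. γ^4 - 682γ^2 + 30625 = 0. So γ is a root of x^4 - 682x^2 + 30625. This polynomial is irreducible over Q: it has no rational root (each ±√83 ± √258 is irrational), and any factorization into two quadratics over Q would force √(21414) ∈ Q (pairing opposite roots) or √83, √258 ∈ Q (other pairings), all impossible. Hence [Q(γ):Q] = 4 = [Q(√83, √258):Q], so Q(γ) = Q(√83, √258).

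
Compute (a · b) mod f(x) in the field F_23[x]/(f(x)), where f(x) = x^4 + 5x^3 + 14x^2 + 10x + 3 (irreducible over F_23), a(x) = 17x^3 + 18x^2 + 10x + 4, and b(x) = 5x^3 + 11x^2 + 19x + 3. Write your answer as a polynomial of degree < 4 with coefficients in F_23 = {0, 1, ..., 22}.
a · b ≡ 13x^3 + 3x^2 + 7x + 17 (mod f(x))

Multiply in F_23[x]: a(x)·b(x) = (17x^3 + 18x^2 + 10x + 4)·(5x^3 + 11x^2 + 19x + 3) = 16x^6 + x^5 + 19x^4 + 17x^3 + 12x^2 + 14x + 12. This has degree ≥ 4, so divide by f(x) over F_23: 16x^6 + x^5 + 19x^4 + 17x^3 + 12x^2 + 14x + 12 = (16x^2 + 13x + 6)·(x^4 + 5x^3 + 14x^2 + 10x + 3) + (13x^3 + 3x^2 + 7x + 17). Hence a·b ≡ 13x^3 + 3x^2 + 7x + 17 (mod f). (F_23[x]/(f) is a field with 23^4 = 279841 elements since f is irreducible of degree 4.)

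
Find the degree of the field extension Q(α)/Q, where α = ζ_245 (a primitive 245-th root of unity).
[Q(α):Q] = 168

The minimal polynomial of ζ_245 over Q is the 245-th cyclotomic polynomial Φ_245(x), which is irreducible over Q and has degree φ(245) = 168. Hence [Q(α):Q] = φ(245) = 168.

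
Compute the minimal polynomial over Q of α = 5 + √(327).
m_α(x) = x^2 - 10x - 302

From α - 5 = √(327), squaring gives (α - 5)^2 = 327, i.e. α^2 - 10α + 25 = 327, so α^2 - 10α - 302 = 0. The discriminant of x^2 - 10x - 302 is (-10)^2 - 4·(-302) = 100 + 1208 = 1308, and 4·(327) is not a perfect square in Q since 327 is squarefree and ≠ 1. Hence x^2 - 10x - 302 is irreducible over Q and is the minimal polynomial of α.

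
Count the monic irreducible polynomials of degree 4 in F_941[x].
There are 196018928970 monic irreducible polynomials of degree 4 over F_941

Each element of F_{941^4} that lies in no proper subfield is a root of exactly one monic irreducible of degree 4 over F_941, and each such polynomial has 4 distinct roots in F_{941^4}. By Möbius inversion the count is N_941(4) = (1/4) Σ_{d|4} μ(4/d) · 941^d = (1/4)(μ(4)·941^1 + μ(2)·941^2 + μ(1)·941^4) = 784075715880/4 = 196018928970.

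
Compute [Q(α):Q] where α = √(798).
[Q(α):Q] = 2

[Q(α):Q] equals the degree of the minimal polynomial of α. Here α^2 = 798 and x^2 - 798 is irreducible (d = 798 is squarefree, ≠ 1, hence not a square), so deg(m_α) = 2. Thus [Q(α):Q] = 2.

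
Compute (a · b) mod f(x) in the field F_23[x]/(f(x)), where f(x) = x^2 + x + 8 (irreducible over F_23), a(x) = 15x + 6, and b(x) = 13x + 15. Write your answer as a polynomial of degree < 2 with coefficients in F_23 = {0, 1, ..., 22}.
a · b ≡ 16x + 2 (mod f(x))

Multiply in F_23[x]: a(x)·b(x) = (15x + 6)·(13x + 15) = 11x^2 + 4x + 21. This has degree ≥ 2, so divide by f(x) over F_23: 11x^2 + 4x + 21 = (11)·(x^2 + x + 8) + (16x + 2). Hence a·b ≡ 16x + 2 (mod f). (F_23[x]/(f) is a field with 23^2 = 529 elements since f is irreducible of degree 2.)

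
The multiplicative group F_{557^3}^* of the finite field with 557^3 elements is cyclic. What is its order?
|F_{557^3}^*| = 172808692

F_{557^3} has 557^3 = 172808693 elements; its multiplicative group consists of all nonzero elements, so |F_{557^3}^*| = 172808693 - 1 = 172808692. (It is cyclic since any finite subgroup of the multiplicative group of a field is cyclic.)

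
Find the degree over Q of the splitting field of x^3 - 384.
[K : Q] = 6

The roots of x^3 - 384 are ∛384, ω∛384, ω^2∛384 where ω = e^(2πi/3) is a primitive cube root of unity, so K = Q(∛384, ω). Now [Q(∛384):Q] = 3 (since 384 is not a perfect cube, x^3 - 384 is irreducible) and [Q(ω):Q] = 2. Both 2 and 3 divide [K:Q], and [K:Q] ≤ 3·2 = 6, so [K:Q] = 6. (Equivalently: Q(∛384) ⊂ R but ω ∉ R, so [K : Q(∛384)] = 2.)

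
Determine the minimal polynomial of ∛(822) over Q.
m_α(x) = x^3 - 822

α satisfies α^3 = 822, so x^3 - 822 annihilates α. By the rational root test, a rational root p/q (in lowest terms) of x^3 - 822 would satisfy p^3 = 822 q^3, forcing q = 1 and p^3 = 822; but 822 is not a perfect cube, contradiction. A monic cubic over Q with no rational root is irreducible (any nontrivial factorization would include a linear factor). Hence x^3 - 822 is the minimal polynomial of α, and in particular [Q(α):Q] = 3.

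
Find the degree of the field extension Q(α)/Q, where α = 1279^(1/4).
[Q(α):Q] = 4

α is a root of x^4 - 1279. By Eisenstein's criterion at the prime p = 1279 (which divides the constant term 1279 but p^2 = 1635841 does not, since 1279 is squarefree), x^4 - 1279 is irreducible over Q. Hence [Q(α):Q] = 4.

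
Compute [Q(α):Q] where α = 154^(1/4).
[Q(α):Q] = 4

α is a root of x^4 - 154. By Eisenstein's criterion at the prime p = 2 (which divides the constant term 154 but p^2 = 4 does not, since 154 is squarefree), x^4 - 154 is irreducible over Q. Hence [Q(α):Q] = 4.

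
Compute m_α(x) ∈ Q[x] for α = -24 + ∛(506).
m_α(x) = x^3 + 72x^2 + 1728x + 13318

Set β = α + 24 = ∛(506), so β^3 = 506. Then (α + 24)^3 - 506 = 0, i.e. α is a root of g(x) = (x + 24)^3 - 506 = x^3 + 72x^2 + 1728x + 13318. Since g(x) = h(x + 24) where h(x) = x^3 - 506, and h is irreducible over Q (because 506 is not a perfect cube, so h has no rational root, and a monic cubic with no rational root is irreducible), g is also irreducible (irreducibility is preserved under the substitution x → x + 24). Hence m_α(x) = x^3 + 72x^2 + 1728x + 13318.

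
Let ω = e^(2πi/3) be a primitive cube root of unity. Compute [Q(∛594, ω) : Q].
[Q(∛594, ω) : Q] = 6

[Q(∛594):Q] = 3 (min poly x^3 - 594, irreducible since 594 is not a perfect cube). [Q(ω):Q] = 2 (min poly x^2 + x + 1). Since Q(∛594) ⊂ R and ω ∉ R, we have ω ∉ Q(∛594), so x^2 + x + 1 remains irreducible over Q(∛594) and [Q(∛594, ω) : Q(∛594)] = 2. By the tower law, [Q(∛594, ω) : Q] = 3 · 2 = 6. (In fact Q(∛594, ω) is the splitting field of x^3 - 594 over Q.)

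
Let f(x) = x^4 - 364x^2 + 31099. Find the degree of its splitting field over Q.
[K : Q] = 4

Solving the quadratic in x^2: x^2 = (364 ± √(364^2 - 4·31099))/2 = (364 ± √8100)/2 = (364 ± 90)/2, giving x^2 = 227 or x^2 = 137. So f(x) = (x^2 - 227)(x^2 - 137) and the roots of f are ±√227, ±√137. Hence the splitting field is K = Q(√227, √137). Since 227 and 137 are distinct squarefree integers > 1, their product 31099 is not a perfect square, so √137 ∉ Q(√227). By the tower law [K:Q] = [Q(√227,√137):Q(√227)] · [Q(√227):Q] = 2 · 2 = 4.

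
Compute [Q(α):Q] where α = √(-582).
[Q(α):Q] = 2

[Q(α):Q] equals the degree of the minimal polynomial of α. Here α^2 = -582 and x^2 + 582 is irreducible (d = -582 is squarefree, ≠ 1, hence not a square), so deg(m_α) = 2. Thus [Q(α):Q] = 2.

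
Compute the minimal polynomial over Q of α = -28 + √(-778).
m_α(x) = x^2 + 56x + 1562

From α + 28 = √(-778), squaring gives (α + 28)^2 = -778, i.e. α^2 + 56α + 784 = -778, so α^2 + 56α + 1562 = 0. The discriminant of x^2 + 56x + 1562 is (56)^2 - 4·(1562) = 3136 - 6248 = -3112, and 4·(-778) is not a perfect square in Q since -778 is squarefree and ≠ 1. Hence x^2 + 56x + 1562 is irreducible over Q and is the minimal polynomial of α.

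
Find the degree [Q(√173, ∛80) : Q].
[Q(√173, ∛80) : Q] = 6

Let L = Q(√173, ∛80). Since Q(√173) ⊂ L and [Q(√173):Q] = 2, the tower law gives 2 | [L:Q]. Likewise Q(∛80) ⊂ L with [Q(∛80):Q] = 3 (because 80 is not a perfect cube), so 3 | [L:Q]. As gcd(2,3) = 1, [L:Q] is divisible by 6. Conversely L is generated over Q by √173 and ∛80, so [L:Q] ≤ 2·3 = 6. Therefore [Q(√173, ∛80) : Q] = 6.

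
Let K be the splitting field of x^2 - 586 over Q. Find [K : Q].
[K : Q] = 2

f(x) = x^2 - 586 factors as (x - √586)(x + √586). The splitting field is K = Q(√586). Since 586 is squarefree and > 1, it is not a perfect square, so x^2 - 586 is irreducible over Q and [Q(√586) : Q] = 2. Hence [K : Q] = 2.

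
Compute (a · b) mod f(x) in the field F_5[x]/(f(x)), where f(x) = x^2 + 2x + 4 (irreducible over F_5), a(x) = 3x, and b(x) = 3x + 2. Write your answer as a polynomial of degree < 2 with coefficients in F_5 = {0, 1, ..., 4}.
a · b ≡ 3x + 4 (mod f(x))

Multiply in F_5[x]: a(x)·b(x) = (3x)·(3x + 2) = 4x^2 + x. This has degree ≥ 2, so divide by f(x) over F_5: 4x^2 + x = (4)·(x^2 + 2x + 4) + (3x + 4). Hence a·b ≡ 3x + 4 (mod f). (F_5[x]/(f) is a field with 5^2 = 25 elements since f is irreducible of degree 2.)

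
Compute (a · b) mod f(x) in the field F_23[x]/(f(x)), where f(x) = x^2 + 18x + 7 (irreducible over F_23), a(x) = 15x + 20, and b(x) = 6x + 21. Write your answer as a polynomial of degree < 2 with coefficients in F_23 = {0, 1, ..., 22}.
a · b ≡ 11x + 20 (mod f(x))

Multiply in F_23[x]: a(x)·b(x) = (15x + 20)·(6x + 21) = 21x^2 + 21x + 6. This has degree ≥ 2, so divide by f(x) over F_23: 21x^2 + 21x + 6 = (21)·(x^2 + 18x + 7) + (11x + 20). Hence a·b ≡ 11x + 20 (mod f). (F_23[x]/(f) is a field with 23^2 = 529 elements since f is irreducible of degree 2.)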